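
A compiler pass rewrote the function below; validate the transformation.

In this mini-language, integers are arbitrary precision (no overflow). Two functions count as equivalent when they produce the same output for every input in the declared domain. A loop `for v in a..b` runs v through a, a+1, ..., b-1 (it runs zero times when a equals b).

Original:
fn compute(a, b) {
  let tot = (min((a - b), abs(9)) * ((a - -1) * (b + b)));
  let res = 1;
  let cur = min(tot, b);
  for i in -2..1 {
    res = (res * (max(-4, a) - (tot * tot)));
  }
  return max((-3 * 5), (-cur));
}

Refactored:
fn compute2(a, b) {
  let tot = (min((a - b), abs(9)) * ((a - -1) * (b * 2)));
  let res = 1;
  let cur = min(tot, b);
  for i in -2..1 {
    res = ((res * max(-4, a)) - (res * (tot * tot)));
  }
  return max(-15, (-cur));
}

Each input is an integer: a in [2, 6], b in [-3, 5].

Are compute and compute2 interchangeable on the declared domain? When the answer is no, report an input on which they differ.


Side by side, the visible changes include: constant usage differs, arithmetic usage differs.
Spot check at a=5, b=-3 — compute: tot=-288, then res=1, then cur=-288, then (i=-2), then res=-82939, then (i=-1), then res=6878877721, then (i=0), then res=-570527239302019, then returns 288. compute2: tot=-288, then res=1, then cur=-288, then (i=-2), then res=-82939, then (i=-1), then res=6878877721, then (i=0), then res=-570527239302019, then returns 288. Both give 288.
Sweeping the whole domain (45 inputs) finds no disagreement.
verdict: equivalent


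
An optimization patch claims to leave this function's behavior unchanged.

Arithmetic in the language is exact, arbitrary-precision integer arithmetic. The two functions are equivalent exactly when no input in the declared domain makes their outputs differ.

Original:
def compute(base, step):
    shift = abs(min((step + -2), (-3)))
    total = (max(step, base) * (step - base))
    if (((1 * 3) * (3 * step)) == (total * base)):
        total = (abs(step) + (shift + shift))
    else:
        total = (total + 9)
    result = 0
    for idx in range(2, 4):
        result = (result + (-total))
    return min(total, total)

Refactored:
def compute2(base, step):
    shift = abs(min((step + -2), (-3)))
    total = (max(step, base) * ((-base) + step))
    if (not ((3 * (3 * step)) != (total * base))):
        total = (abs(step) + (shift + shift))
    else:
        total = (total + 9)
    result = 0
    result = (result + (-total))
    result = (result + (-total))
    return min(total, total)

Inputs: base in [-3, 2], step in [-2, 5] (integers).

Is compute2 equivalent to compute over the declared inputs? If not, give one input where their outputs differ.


Changes here: arithmetic usage differs, and local variable names differ, and constant usage differs, and boolean connective usage differs, and loop structure differs, and comparison usage differs; the full 48-point sweep finds no disagreement.
verdict: equivalent


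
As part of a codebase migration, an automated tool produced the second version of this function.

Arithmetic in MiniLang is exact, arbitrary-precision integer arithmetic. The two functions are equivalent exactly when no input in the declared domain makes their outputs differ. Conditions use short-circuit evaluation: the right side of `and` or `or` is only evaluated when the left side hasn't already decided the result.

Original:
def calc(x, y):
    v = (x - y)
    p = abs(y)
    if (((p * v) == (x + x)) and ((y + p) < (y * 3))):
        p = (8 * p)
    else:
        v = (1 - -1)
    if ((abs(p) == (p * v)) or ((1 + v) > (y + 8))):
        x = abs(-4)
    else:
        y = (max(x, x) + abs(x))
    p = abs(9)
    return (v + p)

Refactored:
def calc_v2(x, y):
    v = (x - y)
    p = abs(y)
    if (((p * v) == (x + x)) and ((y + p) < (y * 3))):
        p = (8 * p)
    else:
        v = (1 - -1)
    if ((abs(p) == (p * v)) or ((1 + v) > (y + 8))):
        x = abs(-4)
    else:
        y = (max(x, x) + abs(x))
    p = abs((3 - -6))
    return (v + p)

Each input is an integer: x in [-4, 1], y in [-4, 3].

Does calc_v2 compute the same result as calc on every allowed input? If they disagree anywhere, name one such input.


Equivalent — the differences include constant usage differs; and arithmetic usage differs, yet no declared input distinguishes the two.
Tracing x=-1, y=-4: calc: v = 3; p = 4; (((p * v) == (x + x)) and ((y + p) < (y * 3))) -> false; v = 2; ((abs(p) == (p * v)) or ((1 + v) > (y + 8))) -> false; y = 0; p = 9; return 11 | calc_v2: v = 3; p = 4; (((p * v) == (x + x)) and ((y + p) < (y * 3))) -> false; v = 2; ((abs(p) == (p * v)) or ((1 + v) > (y + 8))) -> false; y = 0; p = 9; return 11 — matching result 11.
Sweeping the whole domain (48 inputs) finds no disagreement.
verdict: equivalent


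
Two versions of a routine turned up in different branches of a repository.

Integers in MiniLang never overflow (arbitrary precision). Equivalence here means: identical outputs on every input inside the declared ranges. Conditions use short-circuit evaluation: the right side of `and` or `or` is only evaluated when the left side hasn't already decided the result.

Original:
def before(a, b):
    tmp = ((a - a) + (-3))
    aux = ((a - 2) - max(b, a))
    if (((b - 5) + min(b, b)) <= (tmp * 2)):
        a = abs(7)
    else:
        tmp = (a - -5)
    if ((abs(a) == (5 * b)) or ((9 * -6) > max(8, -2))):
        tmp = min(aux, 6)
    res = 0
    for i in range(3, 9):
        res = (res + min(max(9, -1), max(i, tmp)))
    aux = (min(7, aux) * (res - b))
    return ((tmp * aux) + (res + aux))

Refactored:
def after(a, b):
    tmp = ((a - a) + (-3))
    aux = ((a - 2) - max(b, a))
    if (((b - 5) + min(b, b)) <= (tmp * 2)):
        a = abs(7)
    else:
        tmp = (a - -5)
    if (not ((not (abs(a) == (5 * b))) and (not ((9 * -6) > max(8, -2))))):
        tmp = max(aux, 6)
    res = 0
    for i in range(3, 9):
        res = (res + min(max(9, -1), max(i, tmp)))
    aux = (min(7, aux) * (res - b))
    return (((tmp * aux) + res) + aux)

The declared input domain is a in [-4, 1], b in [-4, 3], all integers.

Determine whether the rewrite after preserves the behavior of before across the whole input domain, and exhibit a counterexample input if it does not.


At a=0, b=0: before gives 99, after gives -507.
verdict: not equivalent; witness: a=0, b=0


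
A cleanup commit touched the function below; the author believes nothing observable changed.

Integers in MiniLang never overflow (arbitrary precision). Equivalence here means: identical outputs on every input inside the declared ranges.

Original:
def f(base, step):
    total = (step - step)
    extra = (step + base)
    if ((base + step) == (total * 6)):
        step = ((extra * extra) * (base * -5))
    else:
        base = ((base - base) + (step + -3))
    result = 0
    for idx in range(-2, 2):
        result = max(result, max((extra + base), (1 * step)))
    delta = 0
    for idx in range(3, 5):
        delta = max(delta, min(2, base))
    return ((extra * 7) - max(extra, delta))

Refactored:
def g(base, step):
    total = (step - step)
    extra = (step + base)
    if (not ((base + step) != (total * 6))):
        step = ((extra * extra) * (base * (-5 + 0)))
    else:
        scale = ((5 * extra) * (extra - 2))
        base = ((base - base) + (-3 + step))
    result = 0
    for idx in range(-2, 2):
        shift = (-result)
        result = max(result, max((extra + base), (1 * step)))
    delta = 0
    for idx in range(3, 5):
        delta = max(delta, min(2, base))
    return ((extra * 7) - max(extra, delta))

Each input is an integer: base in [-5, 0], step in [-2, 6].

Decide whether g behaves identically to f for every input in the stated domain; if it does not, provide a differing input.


Comparing the listings, the differences include: local variable names differ, and comparison usage differs, and arithmetic usage differs, and statement counts differ, and constant usage differs, and boolean connective usage differs.
One worked example (base=-3, step=-2) — f: total = 0; extra = -5; ((base + step) == (total * 6)) -> false; base = -5; result = 0; [idx=-2]; result = 0; [idx=-1]; result = 0; [idx=0]; result = 0; [idx=1]; result = 0; delta = 0; [idx=3]; delta = 0; [idx=4]; delta = 0; return -35; g: total = 0; extra = -5; (not ((base + step) != (total * 6))) -> false; scale = 175; base = -5; result = 0; [idx=-2]; shift = 0; result = 0; [idx=-1]; shift = 0; result = 0; [idx=0]; shift = 0; result = 0; [idx=1]; shift = 0; result = 0; delta = 0; [idx=3]; delta = 0; [idx=4]; delta = 0; return -35; agreement on -35.
Sweeping the whole domain (54 inputs) finds no disagreement.
verdict: equivalent


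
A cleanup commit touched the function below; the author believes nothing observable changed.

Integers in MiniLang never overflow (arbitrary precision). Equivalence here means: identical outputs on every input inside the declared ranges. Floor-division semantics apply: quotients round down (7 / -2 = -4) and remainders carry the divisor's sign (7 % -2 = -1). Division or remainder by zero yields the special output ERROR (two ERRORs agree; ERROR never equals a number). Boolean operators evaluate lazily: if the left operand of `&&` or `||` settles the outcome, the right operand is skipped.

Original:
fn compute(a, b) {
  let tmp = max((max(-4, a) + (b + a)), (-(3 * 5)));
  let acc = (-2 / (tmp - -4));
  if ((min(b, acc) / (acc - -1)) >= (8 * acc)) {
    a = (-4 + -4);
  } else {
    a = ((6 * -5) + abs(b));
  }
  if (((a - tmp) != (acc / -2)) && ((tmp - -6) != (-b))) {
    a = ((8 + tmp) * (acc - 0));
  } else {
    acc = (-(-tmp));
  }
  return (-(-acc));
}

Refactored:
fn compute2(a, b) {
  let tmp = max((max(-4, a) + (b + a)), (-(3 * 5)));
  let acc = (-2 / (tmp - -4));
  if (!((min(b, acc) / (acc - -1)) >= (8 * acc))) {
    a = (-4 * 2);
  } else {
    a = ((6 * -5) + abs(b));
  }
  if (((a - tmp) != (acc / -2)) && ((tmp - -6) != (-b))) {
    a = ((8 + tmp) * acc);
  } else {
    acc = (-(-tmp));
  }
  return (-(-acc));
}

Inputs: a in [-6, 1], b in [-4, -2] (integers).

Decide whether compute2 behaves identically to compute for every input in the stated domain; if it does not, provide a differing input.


The rewrite breaks on a=-3, b=-2, where the results are 0 and -8.
compute: tmp=-8, then acc=0, then ((min(b, acc) / (acc - -1)) >= (8 * acc)) is false, then a=-28, then (((a - tmp) != (acc / -2)) && ((tmp - -6) != (-b))) is true, then a=0, then returns 0
compute2: tmp=-8, then acc=0, then (!((min(b, acc) / (acc - -1)) >= (8 * acc))) is true, then a=-8, then (((a - tmp) != (acc / -2)) && ((tmp - -6) != (-b))) is false, then acc=-8, then returns -8
verdict: not equivalent; witness: a=-3, b=-2


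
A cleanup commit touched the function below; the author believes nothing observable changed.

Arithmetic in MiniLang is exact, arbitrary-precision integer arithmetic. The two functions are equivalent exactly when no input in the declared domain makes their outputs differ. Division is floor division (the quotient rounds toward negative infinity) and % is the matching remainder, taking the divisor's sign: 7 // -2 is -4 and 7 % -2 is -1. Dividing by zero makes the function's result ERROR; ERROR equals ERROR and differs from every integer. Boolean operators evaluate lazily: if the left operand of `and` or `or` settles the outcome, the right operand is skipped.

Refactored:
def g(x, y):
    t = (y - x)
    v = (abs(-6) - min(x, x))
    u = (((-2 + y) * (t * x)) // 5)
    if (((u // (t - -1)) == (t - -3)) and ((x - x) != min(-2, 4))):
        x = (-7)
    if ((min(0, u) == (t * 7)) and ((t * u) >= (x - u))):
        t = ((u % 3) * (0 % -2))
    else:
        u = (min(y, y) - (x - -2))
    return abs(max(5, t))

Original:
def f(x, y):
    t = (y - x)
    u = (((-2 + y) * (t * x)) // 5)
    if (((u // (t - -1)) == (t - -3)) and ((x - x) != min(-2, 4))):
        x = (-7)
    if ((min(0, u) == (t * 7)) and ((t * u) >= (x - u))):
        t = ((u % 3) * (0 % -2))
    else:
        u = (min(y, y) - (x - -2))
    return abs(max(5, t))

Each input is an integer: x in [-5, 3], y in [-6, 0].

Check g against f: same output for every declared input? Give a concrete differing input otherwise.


The two are interchangeable: constant usage differs, min/max/abs usage differs, arithmetic usage differs, statement counts differ, local variable names differ, and every declared input agrees.
One worked example (x=3, y=-5) — f: t becomes -8; next u becomes 33; next (((u // (t - -1)) == (t - -3)) and ((x - x) != min(-2, 4))) evaluates to true; next x becomes -7; next ((min(0, u) == (t * 7)) and ((t * u) >= (x - u))) evaluates to false; next u becomes 0; next final value 5; g: t becomes -8; next v becomes 3; next u becomes 33; next (((u // (t - -1)) == (t - -3)) and ((x - x) != min(-2, 4))) evaluates to true; next x becomes -7; next ((min(0, u) == (t * 7)) and ((t * u) >= (x - u))) evaluates to false; next u becomes 0; next final value 5; agreement on 5.
Every one of the 63 inputs gives matching results.
verdict: equivalent


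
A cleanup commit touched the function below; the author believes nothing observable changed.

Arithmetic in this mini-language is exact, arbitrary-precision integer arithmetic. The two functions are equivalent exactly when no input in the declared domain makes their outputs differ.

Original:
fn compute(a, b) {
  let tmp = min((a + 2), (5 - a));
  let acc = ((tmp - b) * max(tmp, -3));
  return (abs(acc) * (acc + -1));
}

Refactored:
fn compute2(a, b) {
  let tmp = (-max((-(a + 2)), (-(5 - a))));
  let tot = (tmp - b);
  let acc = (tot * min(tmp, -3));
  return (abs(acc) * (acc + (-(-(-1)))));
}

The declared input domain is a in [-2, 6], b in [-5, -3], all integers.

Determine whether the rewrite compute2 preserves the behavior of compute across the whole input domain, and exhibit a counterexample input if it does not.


Consider the input a=-2, b=-5.
compute: tmp becomes 0; next acc becomes 0; next final value 0
compute2: tmp becomes 0; next tot becomes 5; next acc becomes -15; next final value -240
0 != -240, so the rewrite changes behavior.
verdict: not equivalent; witness: a=-2, b=-5


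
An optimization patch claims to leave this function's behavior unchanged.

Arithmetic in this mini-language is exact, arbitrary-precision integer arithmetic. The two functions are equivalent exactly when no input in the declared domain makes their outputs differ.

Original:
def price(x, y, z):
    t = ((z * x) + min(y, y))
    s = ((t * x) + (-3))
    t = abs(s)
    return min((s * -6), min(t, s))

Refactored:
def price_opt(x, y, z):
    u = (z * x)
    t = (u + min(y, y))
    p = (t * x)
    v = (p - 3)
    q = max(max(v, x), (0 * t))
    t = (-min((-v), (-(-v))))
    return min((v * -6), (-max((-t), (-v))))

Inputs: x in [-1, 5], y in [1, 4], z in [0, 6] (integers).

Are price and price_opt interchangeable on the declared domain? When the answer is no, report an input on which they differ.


The two are interchangeable: arithmetic usage differs; min/max/abs usage differs; constant usage differs; local variable names differ; statement counts differ, and every declared input agrees.
One worked example (x=5, y=3, z=2) — price: t := 13 | s := 62 | t := 62 | result -372; price_opt: u := 10 | t := 13 | p := 65 | v := 62 | q := 62 | t := 62 | result -372; agreement on -372.
Across all 196 domain points the two functions coincide.
verdict: equivalent


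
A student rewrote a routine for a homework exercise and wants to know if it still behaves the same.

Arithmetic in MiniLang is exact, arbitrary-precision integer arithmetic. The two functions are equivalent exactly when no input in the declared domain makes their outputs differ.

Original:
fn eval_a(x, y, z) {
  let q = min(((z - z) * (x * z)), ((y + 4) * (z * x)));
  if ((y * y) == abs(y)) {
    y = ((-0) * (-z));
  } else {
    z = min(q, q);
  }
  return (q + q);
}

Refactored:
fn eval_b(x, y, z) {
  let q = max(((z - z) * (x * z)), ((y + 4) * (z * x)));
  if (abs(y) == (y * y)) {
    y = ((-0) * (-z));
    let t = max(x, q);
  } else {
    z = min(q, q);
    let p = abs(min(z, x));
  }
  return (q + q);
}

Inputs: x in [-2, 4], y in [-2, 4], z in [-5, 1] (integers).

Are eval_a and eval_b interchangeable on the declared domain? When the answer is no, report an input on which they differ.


Not equivalent: x=-2, y=-2, z=-5 separates them (0 vs 40).
eval_a: q becomes 0; next ((y * y) == abs(y)) evaluates to false; next z becomes 0; next final value 0
eval_b: q becomes 20; next (abs(y) == (y * y)) evaluates to false; next z becomes 20; next p becomes 2; next final value 40
verdict: not equivalent; witness: x=-2, y=-2, z=-5


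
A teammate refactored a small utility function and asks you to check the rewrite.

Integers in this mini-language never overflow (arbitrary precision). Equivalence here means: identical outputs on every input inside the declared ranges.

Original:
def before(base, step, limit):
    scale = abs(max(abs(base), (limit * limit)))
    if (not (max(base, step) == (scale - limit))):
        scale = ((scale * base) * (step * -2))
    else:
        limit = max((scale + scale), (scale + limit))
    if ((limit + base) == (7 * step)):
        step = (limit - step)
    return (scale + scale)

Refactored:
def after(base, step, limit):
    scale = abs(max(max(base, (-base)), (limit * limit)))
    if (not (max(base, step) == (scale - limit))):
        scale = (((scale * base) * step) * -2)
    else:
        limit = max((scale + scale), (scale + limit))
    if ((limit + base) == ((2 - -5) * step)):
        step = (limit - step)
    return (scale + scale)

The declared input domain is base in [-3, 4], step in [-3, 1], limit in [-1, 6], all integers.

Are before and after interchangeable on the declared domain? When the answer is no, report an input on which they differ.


Side by side, the visible changes include: arithmetic usage differs; and min/max/abs usage differs; and constant usage differs.
One worked example (base=4, step=1, limit=0) — before: scale := 4 | (not (max(base, step) == (scale - limit))): false | limit := 8 | ((limit + base) == (7 * step)): false | result 8; after: scale := 4 | (not (max(base, step) == (scale - limit))): false | limit := 8 | ((limit + base) == ((2 - -5) * step)): false | result 8; agreement on 8.
Checked all 320 inputs in the declared domain: the outputs agree on every one.
verdict: equivalent


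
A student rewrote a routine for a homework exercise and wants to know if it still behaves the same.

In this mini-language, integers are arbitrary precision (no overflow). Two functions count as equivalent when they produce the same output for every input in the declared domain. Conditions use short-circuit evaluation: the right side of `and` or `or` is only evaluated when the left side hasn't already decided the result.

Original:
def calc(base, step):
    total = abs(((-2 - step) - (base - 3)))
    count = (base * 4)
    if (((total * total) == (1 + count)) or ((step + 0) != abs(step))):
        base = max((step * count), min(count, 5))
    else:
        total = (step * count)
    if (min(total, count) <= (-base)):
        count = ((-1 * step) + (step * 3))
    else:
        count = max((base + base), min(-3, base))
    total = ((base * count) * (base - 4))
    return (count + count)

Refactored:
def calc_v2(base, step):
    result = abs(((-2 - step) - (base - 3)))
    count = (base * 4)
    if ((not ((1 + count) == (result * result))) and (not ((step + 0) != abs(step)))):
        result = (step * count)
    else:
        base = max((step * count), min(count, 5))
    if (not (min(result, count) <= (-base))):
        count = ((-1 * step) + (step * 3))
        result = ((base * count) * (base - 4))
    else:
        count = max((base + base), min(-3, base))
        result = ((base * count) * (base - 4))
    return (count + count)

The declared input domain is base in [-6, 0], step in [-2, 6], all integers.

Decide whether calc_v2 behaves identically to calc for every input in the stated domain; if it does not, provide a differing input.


Run the pair on base=-6, step=-2.
calc: total=9, then count=-24, then (((total * total) == (1 + count)) or ((step + 0) != abs(step))) is true, then base=48, then (min(total, count) <= (-base)) is false, then count=96, then total=202752, then returns 192
calc_v2: result=9, then count=-24, then ((not ((1 + count) == (result * result))) and (not ((step + 0) != abs(step)))) is false, then base=48, then (not (min(result, count) <= (-base))) is true, then count=-4, then result=-8448, then returns -8
192 against -8: the behavior changed.
verdict: not equivalent; witness: base=-6, step=-2


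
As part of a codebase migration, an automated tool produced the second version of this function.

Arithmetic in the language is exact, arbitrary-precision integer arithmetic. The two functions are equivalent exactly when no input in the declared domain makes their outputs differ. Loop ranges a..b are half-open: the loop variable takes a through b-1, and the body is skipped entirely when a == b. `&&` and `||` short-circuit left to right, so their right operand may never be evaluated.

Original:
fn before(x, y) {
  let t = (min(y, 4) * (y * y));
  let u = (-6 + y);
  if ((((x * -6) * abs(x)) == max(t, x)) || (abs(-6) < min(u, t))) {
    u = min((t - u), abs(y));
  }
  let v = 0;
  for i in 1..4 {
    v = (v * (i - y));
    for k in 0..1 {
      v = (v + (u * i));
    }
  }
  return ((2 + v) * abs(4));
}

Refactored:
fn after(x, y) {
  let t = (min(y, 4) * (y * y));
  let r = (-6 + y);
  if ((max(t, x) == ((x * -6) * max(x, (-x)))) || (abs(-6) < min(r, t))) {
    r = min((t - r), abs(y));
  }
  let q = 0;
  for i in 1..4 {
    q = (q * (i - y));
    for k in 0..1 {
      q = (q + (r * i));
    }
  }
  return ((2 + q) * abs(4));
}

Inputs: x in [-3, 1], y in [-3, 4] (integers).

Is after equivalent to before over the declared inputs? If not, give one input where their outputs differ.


Differences: min/max/abs usage differs, local variable names differ — yet all 40 inputs agree.
verdict: equivalent


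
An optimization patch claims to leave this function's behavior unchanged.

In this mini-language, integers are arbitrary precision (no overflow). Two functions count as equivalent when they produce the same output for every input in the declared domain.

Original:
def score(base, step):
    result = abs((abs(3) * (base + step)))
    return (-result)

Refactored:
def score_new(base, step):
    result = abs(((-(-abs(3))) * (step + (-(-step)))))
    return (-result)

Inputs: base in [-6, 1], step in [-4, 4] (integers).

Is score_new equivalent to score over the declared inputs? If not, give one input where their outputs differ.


Input base=-6, step=-4: -30 from score versus -24 from score_new.
verdict: not equivalent; witness: base=-6, step=-4


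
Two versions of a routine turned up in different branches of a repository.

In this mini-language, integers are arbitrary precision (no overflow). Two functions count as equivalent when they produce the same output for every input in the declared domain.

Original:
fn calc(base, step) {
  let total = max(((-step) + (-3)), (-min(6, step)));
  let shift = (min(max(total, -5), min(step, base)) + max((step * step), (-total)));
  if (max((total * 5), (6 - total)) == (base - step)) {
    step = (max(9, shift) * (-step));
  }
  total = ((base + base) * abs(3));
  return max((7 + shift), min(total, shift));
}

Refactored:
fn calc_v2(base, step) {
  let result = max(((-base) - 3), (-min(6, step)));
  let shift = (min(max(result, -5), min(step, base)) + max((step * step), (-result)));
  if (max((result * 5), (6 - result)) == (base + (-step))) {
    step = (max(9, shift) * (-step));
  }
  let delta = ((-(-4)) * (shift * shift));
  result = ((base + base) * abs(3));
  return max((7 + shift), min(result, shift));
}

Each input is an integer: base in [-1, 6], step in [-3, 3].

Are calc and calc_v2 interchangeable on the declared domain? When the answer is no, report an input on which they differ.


The rewrite breaks on base=-1, step=3, where the results are 13 and 14.
calc: total := -3 | shift := 6 | (max((total * 5), (6 - total)) == (base - step)): false | total := -6 | result 13
calc_v2: result := -2 | shift := 7 | (max((result * 5), (6 - result)) == (base + (-step))): false | delta := 196 | result := -6 | result 14
verdict: not equivalent; witness: base=-1, step=3


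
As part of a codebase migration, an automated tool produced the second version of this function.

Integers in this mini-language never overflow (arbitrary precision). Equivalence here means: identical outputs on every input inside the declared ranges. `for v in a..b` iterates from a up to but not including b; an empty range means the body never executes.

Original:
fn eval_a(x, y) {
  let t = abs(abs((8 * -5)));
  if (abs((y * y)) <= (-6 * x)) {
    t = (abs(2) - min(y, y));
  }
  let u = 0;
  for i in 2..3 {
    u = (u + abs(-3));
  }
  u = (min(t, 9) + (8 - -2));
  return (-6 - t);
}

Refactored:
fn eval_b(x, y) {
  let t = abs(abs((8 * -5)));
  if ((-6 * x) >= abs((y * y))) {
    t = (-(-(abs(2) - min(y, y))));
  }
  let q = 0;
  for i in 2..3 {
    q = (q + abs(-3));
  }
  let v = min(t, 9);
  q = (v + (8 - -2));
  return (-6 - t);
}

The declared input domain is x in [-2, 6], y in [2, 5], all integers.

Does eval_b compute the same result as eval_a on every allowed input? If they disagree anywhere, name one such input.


This is a faithful refactor — comparison usage differs, plus statement counts differ, plus local variable names differ, but the computed results match everywhere.
Spot check at x=3, y=2 — eval_a: t = 40; (abs((y * y)) <= (-6 * x)) -> false; u = 0; [i=2]; u = 3; u = 19; return -46. eval_b: t = 40; ((-6 * x) >= abs((y * y))) -> false; q = 0; [i=2]; q = 3; v = 9; q = 19; return -46. Both give -46.
Sweeping the whole domain (36 inputs) finds no disagreement.
verdict: equivalent


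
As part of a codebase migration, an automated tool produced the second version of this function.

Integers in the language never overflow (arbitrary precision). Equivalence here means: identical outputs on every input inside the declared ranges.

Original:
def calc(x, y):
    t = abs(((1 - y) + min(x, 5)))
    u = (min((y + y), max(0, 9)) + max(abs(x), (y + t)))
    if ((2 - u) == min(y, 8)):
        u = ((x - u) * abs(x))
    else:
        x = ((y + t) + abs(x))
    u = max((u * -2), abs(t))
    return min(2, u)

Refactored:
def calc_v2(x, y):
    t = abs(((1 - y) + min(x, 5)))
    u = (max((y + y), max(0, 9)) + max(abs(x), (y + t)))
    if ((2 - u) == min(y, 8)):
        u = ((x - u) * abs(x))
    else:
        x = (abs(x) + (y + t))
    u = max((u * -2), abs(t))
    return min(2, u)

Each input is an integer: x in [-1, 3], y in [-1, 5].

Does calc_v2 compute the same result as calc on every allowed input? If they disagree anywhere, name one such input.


Not equivalent: x=-1, y=-1 separates them (2 vs 1).
calc: t := 1 | u := -1 | ((2 - u) == min(y, 8)): false | x := 1 | u := 2 | result 2
calc_v2: t := 1 | u := 10 | ((2 - u) == min(y, 8)): false | x := 1 | u := 1 | result 1
verdict: not equivalent; witness: x=-1, y=-1


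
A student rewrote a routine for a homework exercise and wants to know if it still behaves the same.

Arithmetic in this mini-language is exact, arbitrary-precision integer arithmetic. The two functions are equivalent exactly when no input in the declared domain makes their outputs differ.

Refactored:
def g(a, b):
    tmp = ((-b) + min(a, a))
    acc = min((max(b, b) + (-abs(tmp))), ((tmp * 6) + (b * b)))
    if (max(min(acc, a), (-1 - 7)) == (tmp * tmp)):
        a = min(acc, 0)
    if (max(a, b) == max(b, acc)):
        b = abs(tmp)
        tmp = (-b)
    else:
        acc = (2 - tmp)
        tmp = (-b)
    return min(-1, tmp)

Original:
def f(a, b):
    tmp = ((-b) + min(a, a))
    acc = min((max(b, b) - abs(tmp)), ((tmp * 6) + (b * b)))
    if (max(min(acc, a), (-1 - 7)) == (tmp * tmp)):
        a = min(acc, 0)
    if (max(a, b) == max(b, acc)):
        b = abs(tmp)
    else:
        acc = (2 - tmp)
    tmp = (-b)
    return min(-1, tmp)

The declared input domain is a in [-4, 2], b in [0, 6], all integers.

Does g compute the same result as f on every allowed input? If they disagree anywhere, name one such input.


The two versions differ — the changes include statement counts differ; arithmetic usage differs.
Spot check at a=-2, b=1 — f: tmp = -3; acc = -17; (max(min(acc, a), (-1 - 7)) == (tmp * tmp)) -> false; (max(a, b) == max(b, acc)) -> true; b = 3; tmp = -3; return -3. g: tmp = -3; acc = -17; (max(min(acc, a), (-1 - 7)) == (tmp * tmp)) -> false; (max(a, b) == max(b, acc)) -> true; b = 3; tmp = -3; return -3. Both give -3.
Sweeping the whole domain (49 inputs) finds no disagreement.
verdict: equivalent


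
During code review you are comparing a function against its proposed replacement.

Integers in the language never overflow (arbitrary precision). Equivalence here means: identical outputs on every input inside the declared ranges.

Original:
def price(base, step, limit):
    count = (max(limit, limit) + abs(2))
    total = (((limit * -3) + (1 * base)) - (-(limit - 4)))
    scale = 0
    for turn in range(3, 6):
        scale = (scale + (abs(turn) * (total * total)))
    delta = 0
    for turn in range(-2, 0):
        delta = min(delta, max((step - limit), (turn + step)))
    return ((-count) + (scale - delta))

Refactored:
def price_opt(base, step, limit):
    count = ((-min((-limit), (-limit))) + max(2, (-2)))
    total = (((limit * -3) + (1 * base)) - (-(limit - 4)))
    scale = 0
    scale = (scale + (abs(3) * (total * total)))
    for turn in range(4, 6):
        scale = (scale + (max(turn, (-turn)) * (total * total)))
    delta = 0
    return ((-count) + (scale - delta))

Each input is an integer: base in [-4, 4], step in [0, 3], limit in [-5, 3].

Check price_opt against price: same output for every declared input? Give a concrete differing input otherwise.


Run the pair on base=-4, step=0, limit=1.
price: count := 3 | total := -10 | scale := 0 | iter turn=3: | scale := 300 | iter turn=4: | scale := 700 | iter turn=5: | scale := 1200 | delta := 0 | iter turn=-2: | delta := -1 | iter turn=-1: | delta := -1 | result 1198
price_opt: count := 3 | total := -10 | scale := 0 | scale := 300 | iter turn=4: | scale := 700 | iter turn=5: | scale := 1200 | delta := 0 | result 1197
1198 vs 1197 — the two versions disagree here.
verdict: not equivalent; witness: base=-4, step=0, limit=1


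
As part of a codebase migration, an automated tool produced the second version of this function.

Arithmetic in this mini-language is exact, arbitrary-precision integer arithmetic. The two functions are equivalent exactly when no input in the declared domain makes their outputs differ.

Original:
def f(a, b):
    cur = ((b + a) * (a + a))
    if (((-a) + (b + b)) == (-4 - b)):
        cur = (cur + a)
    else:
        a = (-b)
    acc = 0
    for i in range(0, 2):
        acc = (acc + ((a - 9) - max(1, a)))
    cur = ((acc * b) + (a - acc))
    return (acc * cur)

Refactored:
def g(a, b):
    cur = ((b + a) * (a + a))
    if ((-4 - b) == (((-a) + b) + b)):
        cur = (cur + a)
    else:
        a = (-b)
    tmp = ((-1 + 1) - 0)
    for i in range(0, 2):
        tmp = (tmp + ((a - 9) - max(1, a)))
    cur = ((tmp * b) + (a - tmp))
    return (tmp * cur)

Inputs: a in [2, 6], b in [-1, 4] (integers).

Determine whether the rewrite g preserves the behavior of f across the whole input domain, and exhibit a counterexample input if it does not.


Behavior is preserved: although constant usage differs, and local variable names differ, and arithmetic usage differs, the outputs never diverge.
Spot check at a=2, b=2 — f: cur=16, then (((-a) + (b + b)) == (-4 - b)) is false, then a=-2, then acc=0, then (i=0), then acc=-12, then (i=1), then acc=-24, then cur=-26, then returns 624. g: cur=16, then ((-4 - b) == (((-a) + b) + b)) is false, then a=-2, then tmp=0, then (i=0), then tmp=-12, then (i=1), then tmp=-24, then cur=-26, then returns 624. Both give 624.
Checked all 30 inputs in the declared domain: the outputs agree on every one.
verdict: equivalent


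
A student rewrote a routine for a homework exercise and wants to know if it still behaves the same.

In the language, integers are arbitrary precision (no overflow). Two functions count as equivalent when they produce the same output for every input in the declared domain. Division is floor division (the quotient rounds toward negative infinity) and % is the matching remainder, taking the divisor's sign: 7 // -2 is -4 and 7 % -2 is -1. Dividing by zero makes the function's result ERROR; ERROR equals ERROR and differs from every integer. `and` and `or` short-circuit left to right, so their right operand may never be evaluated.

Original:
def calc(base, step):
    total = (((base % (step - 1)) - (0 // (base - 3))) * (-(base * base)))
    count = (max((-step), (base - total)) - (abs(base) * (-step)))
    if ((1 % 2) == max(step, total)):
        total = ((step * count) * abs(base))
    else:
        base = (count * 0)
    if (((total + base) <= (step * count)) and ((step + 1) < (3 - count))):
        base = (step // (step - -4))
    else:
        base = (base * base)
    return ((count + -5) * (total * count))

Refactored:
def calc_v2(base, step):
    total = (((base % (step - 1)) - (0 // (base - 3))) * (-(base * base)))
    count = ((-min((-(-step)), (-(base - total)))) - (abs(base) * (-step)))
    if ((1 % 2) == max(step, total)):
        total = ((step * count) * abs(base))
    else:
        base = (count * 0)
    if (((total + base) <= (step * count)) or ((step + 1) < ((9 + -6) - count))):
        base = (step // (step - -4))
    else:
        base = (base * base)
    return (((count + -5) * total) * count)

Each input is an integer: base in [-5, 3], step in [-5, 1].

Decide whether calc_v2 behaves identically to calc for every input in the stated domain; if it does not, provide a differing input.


Not equivalent: base=-4, step=-4 separates them (13056 vs ERROR).
calc: total := 64 | count := -12 | ((1 % 2) == max(step, total)): false | base := 0 | (((total + base) <= (step * count)) and ((step + 1) < (3 - count))): false | base := 0 | result 13056
calc_v2: total := 64 | count := -12 | ((1 % 2) == max(step, total)): false | base := 0 | (((total + base) <= (step * count)) or ((step + 1) < ((9 + -6) - count))): true | divide-by-zero, output ERROR
verdict: not equivalent; witness: base=-4, step=-4


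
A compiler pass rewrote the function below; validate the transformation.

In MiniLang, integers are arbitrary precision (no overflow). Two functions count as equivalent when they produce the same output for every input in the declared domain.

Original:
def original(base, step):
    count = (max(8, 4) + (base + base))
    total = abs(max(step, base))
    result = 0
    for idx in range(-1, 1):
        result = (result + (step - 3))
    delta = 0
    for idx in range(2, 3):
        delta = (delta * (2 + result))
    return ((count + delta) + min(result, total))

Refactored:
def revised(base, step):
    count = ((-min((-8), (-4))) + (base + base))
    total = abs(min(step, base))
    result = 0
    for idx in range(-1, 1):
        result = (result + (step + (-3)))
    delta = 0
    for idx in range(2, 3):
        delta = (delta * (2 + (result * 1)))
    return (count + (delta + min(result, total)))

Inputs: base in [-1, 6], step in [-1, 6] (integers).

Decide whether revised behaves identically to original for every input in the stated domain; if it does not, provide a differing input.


These are not equivalent — on base=-1, step=4 the outputs split (8 vs 7).
original: count = 6; total = 4; result = 0; [idx=-1]; result = 1; [idx=0]; result = 2; delta = 0; [idx=2]; delta = 0; return 8
revised: count = 6; total = 1; result = 0; [idx=-1]; result = 1; [idx=0]; result = 2; delta = 0; [idx=2]; delta = 0; return 7
verdict: not equivalent; witness: base=-1, step=4


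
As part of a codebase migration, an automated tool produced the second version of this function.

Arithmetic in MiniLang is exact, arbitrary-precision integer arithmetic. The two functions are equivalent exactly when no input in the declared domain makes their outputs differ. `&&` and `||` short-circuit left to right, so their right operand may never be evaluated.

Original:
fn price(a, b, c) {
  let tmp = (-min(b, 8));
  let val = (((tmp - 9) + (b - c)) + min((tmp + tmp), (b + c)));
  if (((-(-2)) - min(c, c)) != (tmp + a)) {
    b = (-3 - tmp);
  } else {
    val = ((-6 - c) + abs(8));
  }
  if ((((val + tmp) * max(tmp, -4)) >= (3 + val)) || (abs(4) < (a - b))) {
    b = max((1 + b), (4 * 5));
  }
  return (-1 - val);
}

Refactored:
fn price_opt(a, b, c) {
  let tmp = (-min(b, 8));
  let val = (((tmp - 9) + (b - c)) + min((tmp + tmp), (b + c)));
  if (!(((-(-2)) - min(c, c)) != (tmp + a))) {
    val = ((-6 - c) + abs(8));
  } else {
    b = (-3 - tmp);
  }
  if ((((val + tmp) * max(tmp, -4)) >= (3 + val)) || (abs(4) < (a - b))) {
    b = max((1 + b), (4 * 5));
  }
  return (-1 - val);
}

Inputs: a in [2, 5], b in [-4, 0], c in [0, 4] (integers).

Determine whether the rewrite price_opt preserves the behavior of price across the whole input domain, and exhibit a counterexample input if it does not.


Reading the diff, among the changes: boolean connective usage differs.
One worked example (a=3, b=-4, c=4) — price: tmp = 4; val = -13; (((-(-2)) - min(c, c)) != (tmp + a)) -> true; b = -7; ((((val + tmp) * max(tmp, -4)) >= (3 + val)) || (abs(4) < (a - b))) -> true; b = 20; return 12; price_opt: tmp = 4; val = -13; (!(((-(-2)) - min(c, c)) != (tmp + a))) -> false; b = -7; ((((val + tmp) * max(tmp, -4)) >= (3 + val)) || (abs(4) < (a - b))) -> true; b = 20; return 12; agreement on 12.
Across all 100 domain points the two functions coincide.
verdict: equivalent


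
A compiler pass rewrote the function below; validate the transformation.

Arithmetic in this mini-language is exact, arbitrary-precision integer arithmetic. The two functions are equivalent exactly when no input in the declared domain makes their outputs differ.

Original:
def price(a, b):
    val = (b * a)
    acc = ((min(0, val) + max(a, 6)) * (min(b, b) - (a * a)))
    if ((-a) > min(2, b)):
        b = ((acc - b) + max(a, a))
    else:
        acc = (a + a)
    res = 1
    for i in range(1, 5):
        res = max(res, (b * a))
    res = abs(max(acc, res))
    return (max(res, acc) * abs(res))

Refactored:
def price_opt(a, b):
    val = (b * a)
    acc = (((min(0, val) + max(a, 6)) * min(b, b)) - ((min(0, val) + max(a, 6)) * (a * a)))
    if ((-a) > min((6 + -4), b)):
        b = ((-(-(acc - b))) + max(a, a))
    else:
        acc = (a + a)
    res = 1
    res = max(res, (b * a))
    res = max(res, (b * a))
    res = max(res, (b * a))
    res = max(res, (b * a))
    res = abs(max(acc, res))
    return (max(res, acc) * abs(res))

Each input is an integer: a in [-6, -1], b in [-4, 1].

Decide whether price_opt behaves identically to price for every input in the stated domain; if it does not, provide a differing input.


Behavior is preserved: although min/max/abs usage differs; local variable names differ; loop structure differs; statement counts differ; constant usage differs; arithmetic usage differs, the outputs never diverge.
Tracing a=-6, b=1: price: val=-6, then acc=0, then ((-a) > min(2, b)) is true, then b=-7, then res=1, then (i=1), then res=42, then (i=2), then res=42, then (i=3), then res=42, then (i=4), then res=42, then res=42, then returns 1764 | price_opt: val=-6, then acc=0, then ((-a) > min((6 + -4), b)) is true, then b=-7, then res=1, then res=42, then res=42, then res=42, then res=42, then res=42, then returns 1764 — matching result 1764.
Sweeping the whole domain (36 inputs) finds no disagreement.
verdict: equivalent


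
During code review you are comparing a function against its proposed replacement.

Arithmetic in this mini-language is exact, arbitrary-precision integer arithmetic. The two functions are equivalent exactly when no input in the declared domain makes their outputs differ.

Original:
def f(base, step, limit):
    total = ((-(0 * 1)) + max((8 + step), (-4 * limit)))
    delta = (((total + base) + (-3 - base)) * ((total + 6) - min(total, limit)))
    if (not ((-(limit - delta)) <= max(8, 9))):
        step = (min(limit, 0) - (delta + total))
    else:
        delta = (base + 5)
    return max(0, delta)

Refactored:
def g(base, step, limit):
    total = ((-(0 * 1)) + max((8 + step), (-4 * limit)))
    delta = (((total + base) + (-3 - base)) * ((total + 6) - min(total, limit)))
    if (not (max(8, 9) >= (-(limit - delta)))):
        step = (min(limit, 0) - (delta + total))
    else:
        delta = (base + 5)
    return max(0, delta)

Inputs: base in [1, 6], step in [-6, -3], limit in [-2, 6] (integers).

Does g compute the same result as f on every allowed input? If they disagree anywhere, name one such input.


Comparing the listings, the differences include: comparison usage differs.
Spot check at base=4, step=-5, limit=-2 — f: total becomes 8; next delta becomes 80; next (not ((-(limit - delta)) <= max(8, 9))) evaluates to true; next step becomes -90; next final value 80. g: total becomes 8; next delta becomes 80; next (not (max(8, 9) >= (-(limit - delta)))) evaluates to true; next step becomes -90; next final value 80. Both give 80.
An exhaustive pass over the 216 declared inputs shows identical outputs.
verdict: equivalent
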